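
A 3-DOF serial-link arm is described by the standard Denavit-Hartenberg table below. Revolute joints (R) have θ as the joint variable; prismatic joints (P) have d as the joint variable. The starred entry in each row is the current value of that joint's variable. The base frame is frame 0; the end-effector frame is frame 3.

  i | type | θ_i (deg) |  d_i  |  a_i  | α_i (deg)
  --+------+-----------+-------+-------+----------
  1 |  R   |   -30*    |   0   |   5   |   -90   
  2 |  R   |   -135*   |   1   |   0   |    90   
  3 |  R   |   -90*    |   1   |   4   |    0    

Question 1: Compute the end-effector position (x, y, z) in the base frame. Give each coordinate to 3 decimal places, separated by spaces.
after link 1: o_1 = (4.3301, -2.5000, 0.0000)
after link 2: o_2 = (4.8301, -1.6340, 0.0000)
after link 3: o_3 = (2.2178, -4.7445, -0.7071)

2.218 -4.745 -0.707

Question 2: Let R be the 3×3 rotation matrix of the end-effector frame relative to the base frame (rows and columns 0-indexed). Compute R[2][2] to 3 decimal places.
-0.707

End-effector z-axis (col 2 of R) = (-0.6124,0.3536,-0.7071)
R[2][2] = -0.7071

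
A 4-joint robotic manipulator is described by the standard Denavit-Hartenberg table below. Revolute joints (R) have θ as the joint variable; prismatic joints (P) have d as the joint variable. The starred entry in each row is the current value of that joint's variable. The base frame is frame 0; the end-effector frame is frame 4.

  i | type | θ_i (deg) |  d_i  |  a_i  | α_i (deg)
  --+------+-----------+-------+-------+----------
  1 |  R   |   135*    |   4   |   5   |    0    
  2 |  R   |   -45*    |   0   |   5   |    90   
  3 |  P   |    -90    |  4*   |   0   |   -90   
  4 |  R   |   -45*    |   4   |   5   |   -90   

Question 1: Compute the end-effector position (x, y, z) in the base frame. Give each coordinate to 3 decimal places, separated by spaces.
after link 1: o_1 = (-3.5355, 3.5355, 4.0000)
after link 2: o_2 = (-3.5355, 8.5355, 4.0000)
after link 3: o_3 = (0.4645, 8.5355, 4.0000)
after link 4: o_4 = (4.0000, 12.5355, 0.4645)

4.000 12.536 0.464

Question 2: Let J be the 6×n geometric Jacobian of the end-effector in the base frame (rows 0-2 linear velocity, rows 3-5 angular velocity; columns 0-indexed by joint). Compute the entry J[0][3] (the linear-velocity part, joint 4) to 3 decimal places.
-3.536

axis z_3 = (0.0000,1.0000,0.0000); lever o_n−o_3 = (3.5355,4.0000,-3.5355)
cross product → J_v[:, 3] = (-3.5355,0.0000,-3.5355)
J_ω[:, 3] = z_3
entry J[0][3] = -3.5355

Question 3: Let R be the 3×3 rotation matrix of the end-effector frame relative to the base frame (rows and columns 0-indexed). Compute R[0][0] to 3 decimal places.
0.707

End-effector x-axis (col 0 of R) = (0.7071,0.0000,-0.7071)
R[0][0] = 0.7071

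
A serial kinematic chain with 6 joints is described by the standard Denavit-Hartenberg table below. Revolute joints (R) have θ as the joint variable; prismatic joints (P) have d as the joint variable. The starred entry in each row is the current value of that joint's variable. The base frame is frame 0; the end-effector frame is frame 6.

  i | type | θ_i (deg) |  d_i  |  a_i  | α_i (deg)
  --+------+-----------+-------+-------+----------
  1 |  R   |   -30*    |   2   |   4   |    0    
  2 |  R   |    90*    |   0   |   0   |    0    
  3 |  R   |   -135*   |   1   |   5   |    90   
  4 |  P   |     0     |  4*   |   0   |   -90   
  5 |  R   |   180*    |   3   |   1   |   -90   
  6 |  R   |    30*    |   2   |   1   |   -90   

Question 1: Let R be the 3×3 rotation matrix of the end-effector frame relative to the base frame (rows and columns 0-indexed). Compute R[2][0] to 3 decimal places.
End-effector x-axis (col 0 of R) = (-0.2241,0.8365,-0.5000)
R[2][0] = -0.5000

-0.500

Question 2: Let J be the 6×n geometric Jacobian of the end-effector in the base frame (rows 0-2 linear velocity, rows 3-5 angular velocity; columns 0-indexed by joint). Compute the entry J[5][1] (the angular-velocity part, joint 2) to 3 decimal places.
axis z_1 = (0.0000,0.0000,1.0000); lever o_n−o_1 = (-4.9844,-4.5801,3.5000)
cross product → J_v[:, 1] = (4.5801,-4.9844,0.0000)
J_ω[:, 1] = z_1
entry J[5][1] = 1.0000

1.000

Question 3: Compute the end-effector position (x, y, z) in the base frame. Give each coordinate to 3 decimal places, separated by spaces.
after link 1: o_1 = (3.4641, -2.0000, 2.0000)
after link 2: o_2 = (3.4641, -2.0000, 2.0000)
after link 3: o_3 = (4.7582, -6.8296, 3.0000)
after link 4: o_4 = (0.8945, -7.8649, 3.0000)
after link 5: o_5 = (0.6357, -6.8990, 6.0000)
after link 6: o_6 = (-1.5203, -6.5801, 5.5000)

-1.520 -6.580 5.500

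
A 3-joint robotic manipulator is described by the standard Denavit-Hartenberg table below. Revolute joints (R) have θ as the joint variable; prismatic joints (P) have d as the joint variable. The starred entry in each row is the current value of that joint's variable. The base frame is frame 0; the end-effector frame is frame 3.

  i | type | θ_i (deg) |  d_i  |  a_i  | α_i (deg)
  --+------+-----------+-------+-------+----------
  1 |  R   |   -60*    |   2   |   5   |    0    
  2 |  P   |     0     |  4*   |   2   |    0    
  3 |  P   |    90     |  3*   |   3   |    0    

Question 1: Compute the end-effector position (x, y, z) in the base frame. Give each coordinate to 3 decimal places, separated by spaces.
6.098 -4.562 9.000

after link 1: o_1 = (2.5000, -4.3301, 2.0000)
after link 2: o_2 = (3.5000, -6.0622, 6.0000)
after link 3: o_3 = (6.0981, -4.5622, 9.0000)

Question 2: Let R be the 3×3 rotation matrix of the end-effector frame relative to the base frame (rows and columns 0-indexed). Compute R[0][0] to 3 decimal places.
0.866

End-effector x-axis (col 0 of R) = (0.8660,0.5000,0.0000)
R[0][0] = 0.8660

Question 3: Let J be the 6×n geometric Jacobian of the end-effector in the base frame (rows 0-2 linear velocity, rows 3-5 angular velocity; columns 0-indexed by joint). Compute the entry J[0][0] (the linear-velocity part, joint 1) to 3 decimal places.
axis z_0 = ẑ; lever o_n−o_0 = (6.0981,-4.5622,9.0000)
cross product → J_v[:, 0] = (4.5622,6.0981,-0.0000)
J_ω[:, 0] = z_0
entry J[0][0] = 4.5622

4.562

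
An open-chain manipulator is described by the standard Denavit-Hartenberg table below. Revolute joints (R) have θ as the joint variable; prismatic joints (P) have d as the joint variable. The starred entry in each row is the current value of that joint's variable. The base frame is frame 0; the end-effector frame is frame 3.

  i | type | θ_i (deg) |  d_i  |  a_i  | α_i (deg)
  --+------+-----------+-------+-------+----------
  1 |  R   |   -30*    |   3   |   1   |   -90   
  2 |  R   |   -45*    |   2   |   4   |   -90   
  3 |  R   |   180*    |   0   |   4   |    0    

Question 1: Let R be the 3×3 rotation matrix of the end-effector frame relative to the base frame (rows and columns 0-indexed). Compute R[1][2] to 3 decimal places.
End-effector z-axis (col 2 of R) = (0.6124,-0.3536,-0.7071)
R[1][2] = -0.3536

-0.354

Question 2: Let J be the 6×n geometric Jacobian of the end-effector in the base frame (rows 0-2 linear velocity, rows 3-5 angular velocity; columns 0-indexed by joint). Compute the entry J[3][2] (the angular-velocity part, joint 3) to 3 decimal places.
0.612

axis z_2 = (0.6124,-0.3536,-0.7071); lever o_n−o_2 = (-2.4495,1.4142,-2.8284)
cross product → J_v[:, 2] = (2.0000,3.4641,0.0000)
J_ω[:, 2] = z_2
entry J[3][2] = 0.6124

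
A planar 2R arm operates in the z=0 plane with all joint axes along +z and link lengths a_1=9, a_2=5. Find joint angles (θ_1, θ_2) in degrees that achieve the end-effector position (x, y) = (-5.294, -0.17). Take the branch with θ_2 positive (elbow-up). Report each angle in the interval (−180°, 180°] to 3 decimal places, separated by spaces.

153.679 150.003

cos θ_2 = (28.0553−9²−5²)/(2·9·5) = -0.8661; θ_2 = 150.0030° (elbow-up)
β = atan2(-0.1700,-5.2940) = -178.1608°; ψ = atan2(2.4998,4.6697) = 28.1607°
θ_1 = β − ψ = -206.3215°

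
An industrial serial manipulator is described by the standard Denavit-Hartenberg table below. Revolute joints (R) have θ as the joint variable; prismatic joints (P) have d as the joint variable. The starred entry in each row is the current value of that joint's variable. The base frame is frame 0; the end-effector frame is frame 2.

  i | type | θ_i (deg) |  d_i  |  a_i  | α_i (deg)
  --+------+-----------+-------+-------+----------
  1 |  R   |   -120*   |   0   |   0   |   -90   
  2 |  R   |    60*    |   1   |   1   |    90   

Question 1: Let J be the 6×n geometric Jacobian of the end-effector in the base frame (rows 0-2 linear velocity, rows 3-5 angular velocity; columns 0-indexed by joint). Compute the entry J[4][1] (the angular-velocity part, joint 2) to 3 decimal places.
-0.500

axis z_1 = (0.8660,-0.5000,0.0000); lever o_n−o_1 = (0.6160,-0.9330,-0.8660)
cross product → J_v[:, 1] = (0.4330,0.7500,-0.5000)
J_ω[:, 1] = z_1
entry J[4][1] = -0.5000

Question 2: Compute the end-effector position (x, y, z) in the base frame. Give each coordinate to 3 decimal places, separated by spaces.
after link 1: o_1 = (0.0000, 0.0000, 0.0000)
after link 2: o_2 = (0.6160, -0.9330, -0.8660)

0.616 -0.933 -0.866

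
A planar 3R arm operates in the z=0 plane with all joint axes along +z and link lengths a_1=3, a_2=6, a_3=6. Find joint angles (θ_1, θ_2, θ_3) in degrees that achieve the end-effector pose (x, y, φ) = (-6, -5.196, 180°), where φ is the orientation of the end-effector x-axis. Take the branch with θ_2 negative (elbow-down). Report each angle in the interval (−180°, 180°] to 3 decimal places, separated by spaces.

wrist centre = target − a_3·(cos φ, sin φ) = (0.0000, -5.1960)
cos θ_2 = (26.9984−3²−6²)/(2·3·6) = -0.5000; θ_2 = -120.0029° (elbow-down)
β = atan2(-5.1960,0.0000) = -90.0000°; ψ = atan2(-5.1960,-0.0003) = -90.0029°
θ_1 = β − ψ = 0.0029°
θ_3 = φ − θ_1 − θ_2 = -60.0000° (wrapped to (-180°,180°])

0.003 -120.003 -60.000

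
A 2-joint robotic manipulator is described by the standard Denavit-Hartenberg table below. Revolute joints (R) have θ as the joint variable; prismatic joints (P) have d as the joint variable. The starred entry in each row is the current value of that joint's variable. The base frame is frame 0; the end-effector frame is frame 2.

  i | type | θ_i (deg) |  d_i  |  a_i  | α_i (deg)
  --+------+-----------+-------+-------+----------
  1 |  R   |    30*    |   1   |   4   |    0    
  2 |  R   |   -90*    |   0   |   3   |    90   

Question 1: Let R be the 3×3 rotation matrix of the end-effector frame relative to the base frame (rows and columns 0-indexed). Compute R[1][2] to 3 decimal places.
End-effector z-axis (col 2 of R) = (-0.8660,-0.5000,0.0000)
R[1][2] = -0.5000

-0.500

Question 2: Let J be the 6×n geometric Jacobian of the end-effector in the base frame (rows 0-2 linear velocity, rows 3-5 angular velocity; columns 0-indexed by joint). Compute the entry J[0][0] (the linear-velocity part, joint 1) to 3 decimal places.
0.598

axis z_0 = ẑ; lever o_n−o_0 = (4.9641,-0.5981,1.0000)
cross product → J_v[:, 0] = (0.5981,4.9641,-0.0000)
J_ω[:, 0] = z_0
entry J[0][0] = 0.5981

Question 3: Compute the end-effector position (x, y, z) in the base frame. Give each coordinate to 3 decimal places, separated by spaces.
after link 1: o_1 = (3.4641, 2.0000, 1.0000)
after link 2: o_2 = (4.9641, -0.5981, 1.0000)

4.964 -0.598 1.000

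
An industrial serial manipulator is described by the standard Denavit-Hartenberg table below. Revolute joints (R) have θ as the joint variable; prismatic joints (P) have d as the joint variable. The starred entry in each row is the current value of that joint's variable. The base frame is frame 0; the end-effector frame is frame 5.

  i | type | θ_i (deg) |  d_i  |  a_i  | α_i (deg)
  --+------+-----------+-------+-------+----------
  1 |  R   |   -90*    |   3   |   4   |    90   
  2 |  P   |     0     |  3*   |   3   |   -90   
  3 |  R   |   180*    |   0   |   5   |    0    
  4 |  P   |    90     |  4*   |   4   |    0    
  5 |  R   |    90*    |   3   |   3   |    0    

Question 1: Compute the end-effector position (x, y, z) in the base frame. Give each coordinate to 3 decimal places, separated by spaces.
after link 1: o_1 = (0.0000, -4.0000, 3.0000)
after link 2: o_2 = (-3.0000, -7.0000, 3.0000)
after link 3: o_3 = (-3.0000, -2.0000, 3.0000)
after link 4: o_4 = (-7.0000, -2.0000, 7.0000)
after link 5: o_5 = (-7.0000, -5.0000, 10.0000)

-7.000 -5.000 10.000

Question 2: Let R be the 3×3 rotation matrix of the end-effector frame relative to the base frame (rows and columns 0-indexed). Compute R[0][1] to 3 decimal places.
End-effector y-axis (col 1 of R) = (1.0000,-0.0000,0.0000)
R[0][1] = 1.0000

1.000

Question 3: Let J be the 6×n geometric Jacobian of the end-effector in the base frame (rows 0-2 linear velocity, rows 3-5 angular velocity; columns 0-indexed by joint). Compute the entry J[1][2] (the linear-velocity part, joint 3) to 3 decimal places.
axis z_2 = (0.0000,0.0000,1.0000); lever o_n−o_2 = (-4.0000,2.0000,7.0000)
cross product → J_v[:, 2] = (-2.0000,-4.0000,0.0000)
J_ω[:, 2] = z_2
entry J[1][2] = -4.0000

-4.000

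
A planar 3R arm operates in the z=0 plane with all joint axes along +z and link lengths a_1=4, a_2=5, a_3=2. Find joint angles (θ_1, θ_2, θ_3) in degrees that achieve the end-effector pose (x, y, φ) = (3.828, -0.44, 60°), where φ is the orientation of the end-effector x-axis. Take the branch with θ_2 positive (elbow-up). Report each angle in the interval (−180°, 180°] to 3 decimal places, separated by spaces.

wrist centre = target − a_3·(cos φ, sin φ) = (2.8280, -2.1721)
cos θ_2 = (12.7154−4²−5²)/(2·4·5) = -0.7071; θ_2 = 135.0007° (elbow-up)
β = atan2(-2.1721,2.8280) = -37.5261°; ψ = atan2(3.5355,0.4644) = 82.5165°
θ_1 = β − ψ = -120.0426°
θ_3 = φ − θ_1 − θ_2 = 45.0419° (wrapped to (-180°,180°])

-120.043 135.001 45.042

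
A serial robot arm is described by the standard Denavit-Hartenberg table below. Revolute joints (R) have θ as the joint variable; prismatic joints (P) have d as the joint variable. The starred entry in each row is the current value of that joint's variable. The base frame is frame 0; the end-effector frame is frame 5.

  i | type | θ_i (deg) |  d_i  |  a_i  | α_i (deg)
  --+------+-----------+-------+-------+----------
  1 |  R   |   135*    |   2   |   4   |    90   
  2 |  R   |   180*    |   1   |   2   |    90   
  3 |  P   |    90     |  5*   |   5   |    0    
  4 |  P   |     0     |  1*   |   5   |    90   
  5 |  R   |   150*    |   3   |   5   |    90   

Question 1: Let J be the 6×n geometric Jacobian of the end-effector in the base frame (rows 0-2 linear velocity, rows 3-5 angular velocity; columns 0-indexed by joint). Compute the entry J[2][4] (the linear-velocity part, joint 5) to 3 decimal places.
axis z_4 = (0.7071,-0.7071,0.0000); lever o_n−o_4 = (-0.9405,-5.1832,2.5000)
cross product → J_v[:, 4] = (-1.7678,-1.7678,-4.3301)
J_ω[:, 4] = z_4
entry J[2][4] = -4.3301

-4.330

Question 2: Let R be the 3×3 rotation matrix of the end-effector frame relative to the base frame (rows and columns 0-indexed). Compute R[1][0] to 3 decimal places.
-0.612

End-effector x-axis (col 0 of R) = (-0.6124,-0.6124,0.5000)
R[1][0] = -0.6124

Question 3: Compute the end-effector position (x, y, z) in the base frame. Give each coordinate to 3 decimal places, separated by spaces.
after link 1: o_1 = (-2.8284, 2.8284, 2.0000)
after link 2: o_2 = (-0.7071, 2.1213, 2.0000)
after link 3: o_3 = (2.8284, 5.6569, 7.0000)
after link 4: o_4 = (6.3640, 9.1924, 8.0000)
after link 5: o_5 = (5.4234, 4.0092, 10.5000)

5.423 4.009 10.500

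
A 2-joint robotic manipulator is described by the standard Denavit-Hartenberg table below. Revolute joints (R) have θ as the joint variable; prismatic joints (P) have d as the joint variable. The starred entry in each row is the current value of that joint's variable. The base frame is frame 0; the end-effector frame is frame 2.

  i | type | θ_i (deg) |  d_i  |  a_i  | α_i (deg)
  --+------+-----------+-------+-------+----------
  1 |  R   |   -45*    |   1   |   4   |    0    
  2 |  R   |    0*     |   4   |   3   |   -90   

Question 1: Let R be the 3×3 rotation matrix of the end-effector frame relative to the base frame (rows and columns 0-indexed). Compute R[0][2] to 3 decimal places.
End-effector z-axis (col 2 of R) = (0.7071,0.7071,0.0000)
R[0][2] = 0.7071

0.707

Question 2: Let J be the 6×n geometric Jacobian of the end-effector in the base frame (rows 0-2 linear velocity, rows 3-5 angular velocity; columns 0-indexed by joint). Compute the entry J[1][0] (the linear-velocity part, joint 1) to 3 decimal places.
axis z_0 = ẑ; lever o_n−o_0 = (4.9497,-4.9497,5.0000)
cross product → J_v[:, 0] = (4.9497,4.9497,-0.0000)
J_ω[:, 0] = z_0
entry J[1][0] = 4.9497

4.950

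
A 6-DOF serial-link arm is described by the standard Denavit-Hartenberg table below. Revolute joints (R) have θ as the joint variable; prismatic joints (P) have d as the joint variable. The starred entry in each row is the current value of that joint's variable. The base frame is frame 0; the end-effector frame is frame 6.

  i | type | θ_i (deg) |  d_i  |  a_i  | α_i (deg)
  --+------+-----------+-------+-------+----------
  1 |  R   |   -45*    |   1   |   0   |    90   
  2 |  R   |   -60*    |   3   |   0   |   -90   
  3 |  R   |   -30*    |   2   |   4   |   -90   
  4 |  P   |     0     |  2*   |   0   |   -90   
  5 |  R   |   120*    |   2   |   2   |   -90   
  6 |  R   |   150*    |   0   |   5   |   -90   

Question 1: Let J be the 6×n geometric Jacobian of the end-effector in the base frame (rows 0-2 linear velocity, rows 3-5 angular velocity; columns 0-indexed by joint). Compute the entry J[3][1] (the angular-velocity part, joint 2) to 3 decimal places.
axis z_1 = (-0.7071,-0.7071,0.0000); lever o_n−o_1 = (2.3357,-5.3096,-4.3636)
cross product → J_v[:, 1] = (3.0855,-3.0855,5.4061)
J_ω[:, 1] = z_1
entry J[3][1] = -0.7071

-0.707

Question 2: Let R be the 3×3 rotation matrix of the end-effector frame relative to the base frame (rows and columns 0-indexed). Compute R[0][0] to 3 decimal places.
0.878

End-effector x-axis (col 0 of R) = (0.8775,-0.2652,-0.3995)
R[0][0] = 0.8775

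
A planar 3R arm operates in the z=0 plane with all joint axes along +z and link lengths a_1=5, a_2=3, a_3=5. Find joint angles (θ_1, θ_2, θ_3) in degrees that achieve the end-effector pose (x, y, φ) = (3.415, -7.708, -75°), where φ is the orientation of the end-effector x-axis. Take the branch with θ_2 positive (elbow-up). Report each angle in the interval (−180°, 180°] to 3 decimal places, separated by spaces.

wrist centre = target − a_3·(cos φ, sin φ) = (2.1209, -2.8784)
cos θ_2 = (12.7833−5²−3²)/(2·5·3) = -0.7072; θ_2 = 135.0096° (elbow-up)
β = atan2(-2.8784,2.1209) = -53.6156°; ψ = atan2(2.1210,2.8783) = 36.3856°
θ_1 = β − ψ = -90.0012°
θ_3 = φ − θ_1 − θ_2 = -120.0083° (wrapped to (-180°,180°])

-90.001 135.010 -120.008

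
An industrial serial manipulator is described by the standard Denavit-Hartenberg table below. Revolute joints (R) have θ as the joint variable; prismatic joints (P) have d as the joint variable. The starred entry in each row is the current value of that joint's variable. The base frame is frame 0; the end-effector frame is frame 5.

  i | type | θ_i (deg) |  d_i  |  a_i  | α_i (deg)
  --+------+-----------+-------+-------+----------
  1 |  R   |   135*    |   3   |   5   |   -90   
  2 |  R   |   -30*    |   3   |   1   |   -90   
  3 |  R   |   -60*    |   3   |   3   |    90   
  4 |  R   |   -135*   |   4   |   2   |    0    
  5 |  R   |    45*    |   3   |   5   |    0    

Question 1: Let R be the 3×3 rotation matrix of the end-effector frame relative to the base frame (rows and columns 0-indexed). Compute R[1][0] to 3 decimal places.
-0.354

End-effector x-axis (col 0 of R) = (0.3536,-0.3536,0.8660)
R[1][0] = -0.3536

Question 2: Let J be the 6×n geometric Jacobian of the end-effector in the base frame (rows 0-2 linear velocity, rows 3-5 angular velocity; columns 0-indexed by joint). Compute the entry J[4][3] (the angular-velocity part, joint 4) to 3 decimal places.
-0.884

axis z_3 = (0.1768,-0.8839,-0.4330); lever o_n−o_3 = (4.8042,-8.0219,2.1702)
cross product → J_v[:, 3] = (-5.3918,-2.4639,2.8283)
J_ω[:, 3] = z_3
entry J[4][3] = -0.8839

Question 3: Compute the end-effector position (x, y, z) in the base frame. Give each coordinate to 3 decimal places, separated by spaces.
after link 1: o_1 = (-3.5355, 3.5355, 3.0000)
after link 2: o_2 = (-6.2692, 2.0266, 3.5000)
after link 3: o_3 = (-10.0856, 2.1687, 1.6519)
after link 4: o_4 = (-7.5794, -1.4338, 0.7911)
after link 5: o_5 = (-5.2813, -5.8533, 3.8222)

-5.281 -5.853 3.822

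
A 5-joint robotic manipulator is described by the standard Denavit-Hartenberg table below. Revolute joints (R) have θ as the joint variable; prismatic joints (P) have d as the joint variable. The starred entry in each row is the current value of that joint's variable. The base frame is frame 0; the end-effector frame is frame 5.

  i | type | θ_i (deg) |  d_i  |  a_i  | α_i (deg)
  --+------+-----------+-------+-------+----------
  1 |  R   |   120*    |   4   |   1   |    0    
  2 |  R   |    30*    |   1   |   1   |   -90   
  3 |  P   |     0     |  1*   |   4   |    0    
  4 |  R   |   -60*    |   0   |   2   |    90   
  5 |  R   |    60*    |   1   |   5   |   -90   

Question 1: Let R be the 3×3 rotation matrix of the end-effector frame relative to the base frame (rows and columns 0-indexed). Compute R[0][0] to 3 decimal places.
-0.650

End-effector x-axis (col 0 of R) = (-0.6495,-0.6250,0.4330)
R[0][0] = -0.6495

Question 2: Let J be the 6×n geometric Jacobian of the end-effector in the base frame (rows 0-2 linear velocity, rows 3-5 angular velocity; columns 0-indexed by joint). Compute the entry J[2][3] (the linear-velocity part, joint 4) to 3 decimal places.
axis z_3 = (-0.5000,-0.8660,0.0000); lever o_n−o_3 = (-3.3636,-3.0580,4.3971)
cross product → J_v[:, 3] = (-3.8080,2.1986,-1.3840)
J_ω[:, 3] = z_3
entry J[2][3] = -1.3840

-1.384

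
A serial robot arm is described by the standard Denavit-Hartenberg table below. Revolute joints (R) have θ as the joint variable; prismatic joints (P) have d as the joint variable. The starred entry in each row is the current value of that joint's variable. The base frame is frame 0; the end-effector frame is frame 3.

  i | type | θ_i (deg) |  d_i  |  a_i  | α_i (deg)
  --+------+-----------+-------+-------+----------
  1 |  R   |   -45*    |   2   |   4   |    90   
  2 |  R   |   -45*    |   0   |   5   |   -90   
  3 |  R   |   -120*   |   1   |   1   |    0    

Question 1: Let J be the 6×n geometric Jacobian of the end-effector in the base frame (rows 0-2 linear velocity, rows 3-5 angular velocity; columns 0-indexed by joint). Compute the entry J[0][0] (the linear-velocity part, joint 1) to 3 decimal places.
axis z_0 = ẑ; lever o_n−o_0 = (4.9661,-6.1908,-0.4749)
cross product → J_v[:, 0] = (6.1908,4.9661,-0.0000)
J_ω[:, 0] = z_0
entry J[0][0] = 6.1908

6.191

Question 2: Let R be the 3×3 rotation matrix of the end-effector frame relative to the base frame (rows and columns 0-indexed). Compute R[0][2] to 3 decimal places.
End-effector z-axis (col 2 of R) = (0.5000,-0.5000,0.7071)
R[0][2] = 0.5000

0.500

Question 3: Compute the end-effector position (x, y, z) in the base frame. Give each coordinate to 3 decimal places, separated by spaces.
4.966 -6.191 -0.475

after link 1: o_1 = (2.8284, -2.8284, 2.0000)
after link 2: o_2 = (5.3284, -5.3284, -1.5355)
after link 3: o_3 = (4.9661, -6.1908, -0.4749)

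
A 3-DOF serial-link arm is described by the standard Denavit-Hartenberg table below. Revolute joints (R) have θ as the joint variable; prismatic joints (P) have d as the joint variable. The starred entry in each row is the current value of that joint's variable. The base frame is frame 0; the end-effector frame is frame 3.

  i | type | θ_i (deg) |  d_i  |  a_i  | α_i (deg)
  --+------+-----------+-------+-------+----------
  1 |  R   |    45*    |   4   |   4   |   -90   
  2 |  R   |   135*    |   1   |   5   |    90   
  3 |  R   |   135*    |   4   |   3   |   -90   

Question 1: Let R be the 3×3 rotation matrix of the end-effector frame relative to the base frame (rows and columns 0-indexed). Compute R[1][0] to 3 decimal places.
End-effector x-axis (col 0 of R) = (-0.1464,0.8536,0.5000)
R[1][0] = 0.8536

0.854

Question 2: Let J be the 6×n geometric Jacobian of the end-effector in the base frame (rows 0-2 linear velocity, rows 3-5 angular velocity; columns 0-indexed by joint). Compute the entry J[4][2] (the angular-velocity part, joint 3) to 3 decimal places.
axis z_2 = (0.5000,0.5000,-0.7071); lever o_n−o_2 = (1.5607,4.5607,-1.3284)
cross product → J_v[:, 2] = (2.5607,-0.4393,1.5000)
J_ω[:, 2] = z_2
entry J[4][2] = 0.5000

0.500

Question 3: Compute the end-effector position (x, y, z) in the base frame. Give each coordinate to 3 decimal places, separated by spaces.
after link 1: o_1 = (2.8284, 2.8284, 4.0000)
after link 2: o_2 = (-0.3787, 1.0355, 0.4645)
after link 3: o_3 = (1.1820, 5.5962, -0.8640)

1.182 5.596 -0.864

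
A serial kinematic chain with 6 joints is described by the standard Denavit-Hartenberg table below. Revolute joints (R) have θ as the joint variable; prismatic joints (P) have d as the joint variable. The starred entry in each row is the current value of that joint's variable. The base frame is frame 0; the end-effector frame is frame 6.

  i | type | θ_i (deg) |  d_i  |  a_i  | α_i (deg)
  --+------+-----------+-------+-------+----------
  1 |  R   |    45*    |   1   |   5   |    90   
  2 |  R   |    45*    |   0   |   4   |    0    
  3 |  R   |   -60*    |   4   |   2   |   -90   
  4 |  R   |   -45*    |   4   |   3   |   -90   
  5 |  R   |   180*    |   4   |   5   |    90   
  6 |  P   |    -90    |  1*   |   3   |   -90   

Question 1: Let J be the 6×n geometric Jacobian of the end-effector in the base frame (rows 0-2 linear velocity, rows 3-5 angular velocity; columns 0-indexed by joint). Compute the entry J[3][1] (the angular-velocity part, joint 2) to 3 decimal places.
axis z_1 = (0.7071,-0.7071,0.0000); lever o_n−o_1 = (4.7605,2.1037,5.3916)
cross product → J_v[:, 1] = (-3.8124,-3.8124,4.8537)
J_ω[:, 1] = z_1
entry J[3][1] = 0.7071

0.707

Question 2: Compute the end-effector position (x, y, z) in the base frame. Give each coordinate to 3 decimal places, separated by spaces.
8.296 5.639 6.392

after link 1: o_1 = (3.5355, 3.5355, 1.0000)
after link 2: o_2 = (5.5355, 5.5355, 3.8284)
after link 3: o_3 = (9.7300, 4.0731, 3.3108)
after link 4: o_4 = (13.4109, 4.7541, 6.6255)
after link 5: o_5 = (8.4280, 8.7711, 6.8085)
after link 6: o_6 = (8.2961, 5.6392, 6.3916)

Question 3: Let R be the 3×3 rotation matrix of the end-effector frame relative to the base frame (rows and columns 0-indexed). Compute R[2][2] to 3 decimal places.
End-effector z-axis (col 2 of R) = (-0.9830,0.0170,0.1830)
R[2][2] = 0.1830

0.183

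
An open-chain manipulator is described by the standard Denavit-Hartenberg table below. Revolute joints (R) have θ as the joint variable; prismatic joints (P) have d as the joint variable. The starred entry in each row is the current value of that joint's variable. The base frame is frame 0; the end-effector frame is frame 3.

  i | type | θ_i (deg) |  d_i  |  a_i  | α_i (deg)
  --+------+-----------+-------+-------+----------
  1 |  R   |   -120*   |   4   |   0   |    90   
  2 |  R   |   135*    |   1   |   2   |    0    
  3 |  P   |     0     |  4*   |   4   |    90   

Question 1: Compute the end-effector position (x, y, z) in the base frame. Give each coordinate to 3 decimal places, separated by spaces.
after link 1: o_1 = (0.0000, 0.0000, 4.0000)
after link 2: o_2 = (-0.1589, 1.7247, 5.4142)
after link 3: o_3 = (-2.2088, 6.1742, 8.2426)

-2.209 6.174 8.243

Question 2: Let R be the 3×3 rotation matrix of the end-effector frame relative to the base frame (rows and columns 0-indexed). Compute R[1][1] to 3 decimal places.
0.500

End-effector y-axis (col 1 of R) = (-0.8660,0.5000,0.0000)
R[1][1] = 0.5000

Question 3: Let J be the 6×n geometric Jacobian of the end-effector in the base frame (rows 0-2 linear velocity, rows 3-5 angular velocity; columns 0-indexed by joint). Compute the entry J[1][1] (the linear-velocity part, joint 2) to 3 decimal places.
axis z_1 = (-0.8660,0.5000,0.0000); lever o_n−o_1 = (-2.2088,6.1742,4.2426)
cross product → J_v[:, 1] = (2.1213,3.6742,-4.2426)
J_ω[:, 1] = z_1
entry J[1][1] = 3.6742

3.674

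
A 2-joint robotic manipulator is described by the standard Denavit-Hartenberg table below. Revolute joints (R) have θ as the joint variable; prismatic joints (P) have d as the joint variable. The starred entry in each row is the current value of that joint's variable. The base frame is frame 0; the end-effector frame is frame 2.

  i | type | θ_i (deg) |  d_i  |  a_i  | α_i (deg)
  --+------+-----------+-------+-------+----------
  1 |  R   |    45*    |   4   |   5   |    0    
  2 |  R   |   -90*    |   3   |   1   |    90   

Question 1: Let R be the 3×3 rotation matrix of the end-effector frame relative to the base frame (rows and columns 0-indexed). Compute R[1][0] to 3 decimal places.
End-effector x-axis (col 0 of R) = (0.7071,-0.7071,0.0000)
R[1][0] = -0.7071

-0.707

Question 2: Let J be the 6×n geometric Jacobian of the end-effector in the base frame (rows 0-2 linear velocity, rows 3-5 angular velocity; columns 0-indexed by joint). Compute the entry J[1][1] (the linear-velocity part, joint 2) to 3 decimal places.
axis z_1 = (0.0000,0.0000,1.0000); lever o_n−o_1 = (0.7071,-0.7071,3.0000)
cross product → J_v[:, 1] = (0.7071,0.7071,-0.0000)
J_ω[:, 1] = z_1
entry J[1][1] = 0.7071

0.707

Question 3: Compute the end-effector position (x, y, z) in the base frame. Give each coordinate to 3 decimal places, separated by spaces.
4.243 2.828 7.000

after link 1: o_1 = (3.5355, 3.5355, 4.0000)
after link 2: o_2 = (4.2426, 2.8284, 7.0000)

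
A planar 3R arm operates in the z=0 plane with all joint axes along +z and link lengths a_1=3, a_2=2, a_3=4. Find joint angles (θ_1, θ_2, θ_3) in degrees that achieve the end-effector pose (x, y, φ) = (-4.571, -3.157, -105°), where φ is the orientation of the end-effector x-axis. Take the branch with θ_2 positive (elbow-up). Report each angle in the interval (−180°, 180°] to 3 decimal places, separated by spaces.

135.008 89.996 29.996

wrist centre = target − a_3·(cos φ, sin φ) = (-3.5357, 0.7067)
cos θ_2 = (13.0008−3²−2²)/(2·3·2) = 0.0001; θ_2 = 89.9963° (elbow-up)
β = atan2(0.7067,-3.5357) = 168.6969°; ψ = atan2(2.0000,3.0001) = 33.6889°
θ_1 = β − ψ = 135.0080°
θ_3 = φ − θ_1 − θ_2 = 29.9957° (wrapped to (-180°,180°])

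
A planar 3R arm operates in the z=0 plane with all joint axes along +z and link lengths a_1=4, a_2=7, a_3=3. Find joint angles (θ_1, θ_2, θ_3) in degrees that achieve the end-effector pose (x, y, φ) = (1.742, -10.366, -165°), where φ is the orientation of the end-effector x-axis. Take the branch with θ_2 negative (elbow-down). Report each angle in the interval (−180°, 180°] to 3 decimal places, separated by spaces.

wrist centre = target − a_3·(cos φ, sin φ) = (4.6398, -9.5895)
cos θ_2 = (113.4869−4²−7²)/(2·4·7) = 0.8658; θ_2 = -30.0216° (elbow-down)
β = atan2(-9.5895,4.6398) = -64.1806°; ψ = atan2(-3.5023,10.0609) = -19.1935°
θ_1 = β − ψ = -44.9871°
θ_3 = φ − θ_1 − θ_2 = -89.9913° (wrapped to (-180°,180°])

-44.987 -30.022 -89.991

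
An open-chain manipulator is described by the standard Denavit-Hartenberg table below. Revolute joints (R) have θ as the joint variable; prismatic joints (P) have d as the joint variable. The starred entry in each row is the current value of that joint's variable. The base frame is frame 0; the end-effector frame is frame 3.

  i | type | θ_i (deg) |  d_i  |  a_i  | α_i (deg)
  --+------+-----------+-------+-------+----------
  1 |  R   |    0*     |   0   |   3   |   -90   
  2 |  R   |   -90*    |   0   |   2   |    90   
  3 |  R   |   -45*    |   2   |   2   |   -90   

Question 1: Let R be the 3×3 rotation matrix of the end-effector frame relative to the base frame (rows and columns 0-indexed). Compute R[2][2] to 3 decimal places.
End-effector z-axis (col 2 of R) = (0.0000,0.7071,0.7071)
R[2][2] = 0.7071

0.707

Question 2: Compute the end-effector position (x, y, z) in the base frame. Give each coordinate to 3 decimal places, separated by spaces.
after link 1: o_1 = (3.0000, 0.0000, 0.0000)
after link 2: o_2 = (3.0000, -0.0000, 2.0000)
after link 3: o_3 = (1.0000, -1.4142, 3.4142)

1.000 -1.414 3.414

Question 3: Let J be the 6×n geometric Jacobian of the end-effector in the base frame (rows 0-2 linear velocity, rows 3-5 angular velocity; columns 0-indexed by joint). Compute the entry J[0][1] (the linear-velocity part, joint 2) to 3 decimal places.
axis z_1 = (0.0000,1.0000,0.0000); lever o_n−o_1 = (-2.0000,-1.4142,3.4142)
cross product → J_v[:, 1] = (3.4142,-0.0000,2.0000)
J_ω[:, 1] = z_1
entry J[0][1] = 3.4142

3.414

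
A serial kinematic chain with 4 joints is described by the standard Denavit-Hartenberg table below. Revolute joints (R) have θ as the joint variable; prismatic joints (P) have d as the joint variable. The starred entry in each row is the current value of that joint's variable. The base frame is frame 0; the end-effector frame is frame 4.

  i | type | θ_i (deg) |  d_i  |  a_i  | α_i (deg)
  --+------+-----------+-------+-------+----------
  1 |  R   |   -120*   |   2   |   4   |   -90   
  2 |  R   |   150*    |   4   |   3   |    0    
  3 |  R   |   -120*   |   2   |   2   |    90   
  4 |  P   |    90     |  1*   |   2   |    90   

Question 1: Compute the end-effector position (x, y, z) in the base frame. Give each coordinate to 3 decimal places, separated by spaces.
after link 1: o_1 = (-2.0000, -3.4641, 2.0000)
after link 2: o_2 = (2.7631, -3.2141, 0.5000)
after link 3: o_3 = (3.6292, -5.7141, -0.5000)
after link 4: o_4 = (5.1112, -7.1471, 0.3660)

5.111 -7.147 0.366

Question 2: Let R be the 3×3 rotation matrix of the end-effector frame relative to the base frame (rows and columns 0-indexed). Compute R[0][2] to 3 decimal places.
-0.433

End-effector z-axis (col 2 of R) = (-0.4330,-0.7500,-0.5000)
R[0][2] = -0.4330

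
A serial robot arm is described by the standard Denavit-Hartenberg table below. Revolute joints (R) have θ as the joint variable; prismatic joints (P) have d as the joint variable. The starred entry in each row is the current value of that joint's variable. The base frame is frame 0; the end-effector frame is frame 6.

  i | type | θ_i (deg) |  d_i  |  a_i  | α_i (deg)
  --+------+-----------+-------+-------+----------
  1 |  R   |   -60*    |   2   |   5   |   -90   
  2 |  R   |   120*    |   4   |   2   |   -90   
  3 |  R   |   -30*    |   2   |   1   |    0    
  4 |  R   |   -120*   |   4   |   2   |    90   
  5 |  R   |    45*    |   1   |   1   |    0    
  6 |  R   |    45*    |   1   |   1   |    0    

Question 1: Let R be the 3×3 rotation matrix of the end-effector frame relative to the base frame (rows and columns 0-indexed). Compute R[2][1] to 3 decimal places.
-0.750

End-effector y-axis (col 1 of R) = (-0.6495,0.1250,-0.7500)
R[2][1] = -0.7500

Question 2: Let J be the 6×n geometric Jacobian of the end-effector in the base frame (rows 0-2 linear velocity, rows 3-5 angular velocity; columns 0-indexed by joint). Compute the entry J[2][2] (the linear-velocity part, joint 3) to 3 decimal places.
axis z_2 = (-0.4330,0.7500,0.5000); lever o_n−o_2 = (-2.6125,4.7679,5.9999)
cross product → J_v[:, 2] = (2.1160,1.2918,-0.1052)
J_ω[:, 2] = z_2
entry J[2][2] = -0.1052

-0.105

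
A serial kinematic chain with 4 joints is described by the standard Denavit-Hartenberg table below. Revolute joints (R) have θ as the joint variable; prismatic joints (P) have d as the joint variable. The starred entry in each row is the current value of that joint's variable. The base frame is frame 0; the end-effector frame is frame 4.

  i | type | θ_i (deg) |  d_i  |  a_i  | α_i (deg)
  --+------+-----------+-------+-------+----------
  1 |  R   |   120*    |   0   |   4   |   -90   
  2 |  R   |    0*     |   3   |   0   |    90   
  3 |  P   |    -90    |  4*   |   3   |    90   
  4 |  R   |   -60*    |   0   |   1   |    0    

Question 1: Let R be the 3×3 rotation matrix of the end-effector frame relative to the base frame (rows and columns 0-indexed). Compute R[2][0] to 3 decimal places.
End-effector x-axis (col 0 of R) = (0.4330,0.2500,-0.8660)
R[2][0] = -0.8660

-0.866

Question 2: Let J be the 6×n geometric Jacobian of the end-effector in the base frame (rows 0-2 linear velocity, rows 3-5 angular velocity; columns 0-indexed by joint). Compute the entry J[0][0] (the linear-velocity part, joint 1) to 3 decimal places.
-3.714

axis z_0 = ẑ; lever o_n−o_0 = (-1.5670,3.7141,3.1340)
cross product → J_v[:, 0] = (-3.7141,-1.5670,0.0000)
J_ω[:, 0] = z_0
entry J[0][0] = -3.7141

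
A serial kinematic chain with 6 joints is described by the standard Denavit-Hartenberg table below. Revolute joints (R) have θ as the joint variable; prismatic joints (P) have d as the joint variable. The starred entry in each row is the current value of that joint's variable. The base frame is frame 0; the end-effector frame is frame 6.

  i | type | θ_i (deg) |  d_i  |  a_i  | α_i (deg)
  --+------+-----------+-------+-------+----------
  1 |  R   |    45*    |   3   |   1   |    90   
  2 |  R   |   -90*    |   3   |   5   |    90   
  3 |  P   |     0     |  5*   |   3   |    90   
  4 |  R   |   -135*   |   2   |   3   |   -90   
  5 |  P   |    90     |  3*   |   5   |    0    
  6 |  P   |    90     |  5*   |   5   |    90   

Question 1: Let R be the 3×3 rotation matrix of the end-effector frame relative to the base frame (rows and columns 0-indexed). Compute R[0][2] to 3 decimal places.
End-effector z-axis (col 2 of R) = (0.7071,-0.7071,0.0000)
R[0][2] = 0.7071

0.707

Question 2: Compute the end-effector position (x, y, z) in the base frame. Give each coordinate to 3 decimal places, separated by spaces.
4.414 -4.071 -12.071

after link 1: o_1 = (0.7071, 0.7071, 3.0000)
after link 2: o_2 = (2.8284, -1.4142, -2.0000)
after link 3: o_3 = (-0.7071, -4.9497, -5.0000)
after link 4: o_4 = (-0.6213, -2.0355, -2.8787)
after link 5: o_5 = (4.4142, -4.0711, -5.0000)
after link 6: o_6 = (4.4142, -4.0711, -12.0711)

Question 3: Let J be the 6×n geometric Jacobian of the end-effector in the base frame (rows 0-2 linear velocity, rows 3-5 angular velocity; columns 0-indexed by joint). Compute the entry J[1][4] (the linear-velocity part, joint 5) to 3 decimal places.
prismatic axis z_4 = (0.5000,0.5000,-0.7071)
J_v[:, 4] = z_4; J_ω[:, 4] = (0,0,0)
entry J[1][4] = 0.5000

0.500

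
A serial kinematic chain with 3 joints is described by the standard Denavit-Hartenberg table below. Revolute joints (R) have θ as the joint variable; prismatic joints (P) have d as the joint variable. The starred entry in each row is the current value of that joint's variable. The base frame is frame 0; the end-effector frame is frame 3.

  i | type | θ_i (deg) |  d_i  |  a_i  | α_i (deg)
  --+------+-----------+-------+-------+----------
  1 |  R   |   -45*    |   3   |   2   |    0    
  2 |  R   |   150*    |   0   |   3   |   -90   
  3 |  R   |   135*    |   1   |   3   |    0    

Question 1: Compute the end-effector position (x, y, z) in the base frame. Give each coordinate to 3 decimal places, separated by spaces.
after link 1: o_1 = (1.4142, -1.4142, 3.0000)
after link 2: o_2 = (0.6378, 1.4836, 3.0000)
after link 3: o_3 = (0.2209, -0.8243, 0.8787)

0.221 -0.824 0.879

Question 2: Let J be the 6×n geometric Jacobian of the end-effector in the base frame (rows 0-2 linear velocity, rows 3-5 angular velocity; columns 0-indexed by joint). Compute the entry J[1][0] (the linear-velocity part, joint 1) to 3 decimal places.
0.221

axis z_0 = ẑ; lever o_n−o_0 = (0.2209,-0.8243,0.8787)
cross product → J_v[:, 0] = (0.8243,0.2209,-0.0000)
J_ω[:, 0] = z_0
entry J[1][0] = 0.2209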